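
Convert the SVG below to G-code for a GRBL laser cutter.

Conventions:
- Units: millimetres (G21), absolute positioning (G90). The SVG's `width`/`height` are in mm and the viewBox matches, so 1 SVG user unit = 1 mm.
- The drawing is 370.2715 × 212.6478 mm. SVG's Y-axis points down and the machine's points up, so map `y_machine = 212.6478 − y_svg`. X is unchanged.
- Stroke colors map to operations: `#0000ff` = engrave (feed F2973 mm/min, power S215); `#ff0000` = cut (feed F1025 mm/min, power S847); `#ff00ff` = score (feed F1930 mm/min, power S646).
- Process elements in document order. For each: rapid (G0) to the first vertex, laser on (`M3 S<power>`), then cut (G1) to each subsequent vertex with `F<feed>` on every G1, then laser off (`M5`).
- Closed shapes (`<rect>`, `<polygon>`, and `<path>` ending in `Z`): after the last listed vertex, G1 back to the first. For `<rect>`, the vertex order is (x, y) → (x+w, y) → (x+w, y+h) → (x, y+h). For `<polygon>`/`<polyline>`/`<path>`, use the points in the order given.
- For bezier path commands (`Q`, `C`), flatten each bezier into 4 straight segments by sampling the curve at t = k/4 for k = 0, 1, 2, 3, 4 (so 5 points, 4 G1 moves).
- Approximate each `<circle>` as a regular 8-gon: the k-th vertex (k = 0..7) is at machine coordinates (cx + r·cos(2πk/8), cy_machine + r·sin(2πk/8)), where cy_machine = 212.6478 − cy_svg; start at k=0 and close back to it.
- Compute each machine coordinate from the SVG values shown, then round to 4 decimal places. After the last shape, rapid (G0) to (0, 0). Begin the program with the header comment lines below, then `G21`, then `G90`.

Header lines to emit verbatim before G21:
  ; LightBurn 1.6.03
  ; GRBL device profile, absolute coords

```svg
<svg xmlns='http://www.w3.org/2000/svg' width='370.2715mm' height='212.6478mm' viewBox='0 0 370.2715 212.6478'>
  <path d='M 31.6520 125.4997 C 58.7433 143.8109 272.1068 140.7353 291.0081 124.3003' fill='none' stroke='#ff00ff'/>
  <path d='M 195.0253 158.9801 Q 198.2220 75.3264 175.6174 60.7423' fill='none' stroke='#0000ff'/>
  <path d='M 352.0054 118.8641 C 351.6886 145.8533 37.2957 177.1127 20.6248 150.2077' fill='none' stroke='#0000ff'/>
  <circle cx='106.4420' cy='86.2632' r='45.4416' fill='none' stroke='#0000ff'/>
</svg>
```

; LightBurn 1.6.03
; GRBL device profile, absolute coords
G21
G90
G0 X31.6520 Y87.1481
M3 S646
G1 X80.9475 Y77.2993 F1930
G1 X164.4013 Y74.7180 F1930
G1 X246.3194 Y78.6516 F1930
G1 X291.0081 Y88.3475 F1930
M5
G0 X195.0253 Y53.6677
M3 S215
G1 X195.0111 Y91.1777 F2973
G1 X191.7717 Y120.0540 F2973
G1 X185.3071 Y140.2966 F2973
G1 X175.6174 Y151.9055 F2973
M5
G0 X352.0054 Y93.7837
M3 S215
G1 X302.4379 Y73.7167 F2973
G1 X192.4479 Y57.9016 F2973
G1 X79.3915 Y52.1916 F2973
G1 X20.6248 Y62.4401 F2973
M5
G0 X151.8836 Y126.3846
M3 S215
G1 X138.5741 Y158.5167 F2973
G1 X106.4420 Y171.8262 F2973
G1 X74.3099 Y158.5167 F2973
G1 X61.0004 Y126.3846 F2973
G1 X74.3099 Y94.2525 F2973
G1 X106.4420 Y80.9430 F2973
G1 X138.5741 Y94.2525 F2973
G1 X151.8836 Y126.3846 F2973
M5
G0 X0.0000 Y0.0000

Since the viewBox matches the mm dimensions, user units are millimetres directly. The only transform is the Y-flip y_m = 212.6478 − y_svg.

Shape 1 is a cubic bezier drawn with `<path>`. Its stroke #ff00ff means score at S646, F1930. After flipping Y the toolpath is (31.6520,87.1481) → (80.9475,77.2993) → (164.4013,74.7180) → (246.3194,78.6516) → (291.0081,88.3475).

Shape 2 is a quadratic bezier drawn with `<path>`. Its stroke #0000ff means engrave at S215, F2973. After flipping Y the toolpath is (195.0253,53.6677) → (195.0111,91.1777) → (191.7717,120.0540) → (185.3071,140.2966) → (175.6174,151.9055).

Shape 3 is a cubic bezier drawn with `<path>`. Its stroke #0000ff means engrave at S215, F2973. After flipping Y the toolpath is (352.0054,93.7837) → (302.4379,73.7167) → (192.4479,57.9016) → (79.3915,52.1916) → (20.6248,62.4401).

Shape 4 is a circle drawn with `<circle>`. Its stroke #0000ff means engrave at S215, F2973. After flipping Y the toolpath is (151.8836,126.3846) → (138.5741,158.5167) → (106.4420,171.8262) → (74.3099,158.5167) → (61.0004,126.3846) → (74.3099,94.2525) → (106.4420,80.9430) → (138.5741,94.2525) → (151.8836,126.3846), returning to the start.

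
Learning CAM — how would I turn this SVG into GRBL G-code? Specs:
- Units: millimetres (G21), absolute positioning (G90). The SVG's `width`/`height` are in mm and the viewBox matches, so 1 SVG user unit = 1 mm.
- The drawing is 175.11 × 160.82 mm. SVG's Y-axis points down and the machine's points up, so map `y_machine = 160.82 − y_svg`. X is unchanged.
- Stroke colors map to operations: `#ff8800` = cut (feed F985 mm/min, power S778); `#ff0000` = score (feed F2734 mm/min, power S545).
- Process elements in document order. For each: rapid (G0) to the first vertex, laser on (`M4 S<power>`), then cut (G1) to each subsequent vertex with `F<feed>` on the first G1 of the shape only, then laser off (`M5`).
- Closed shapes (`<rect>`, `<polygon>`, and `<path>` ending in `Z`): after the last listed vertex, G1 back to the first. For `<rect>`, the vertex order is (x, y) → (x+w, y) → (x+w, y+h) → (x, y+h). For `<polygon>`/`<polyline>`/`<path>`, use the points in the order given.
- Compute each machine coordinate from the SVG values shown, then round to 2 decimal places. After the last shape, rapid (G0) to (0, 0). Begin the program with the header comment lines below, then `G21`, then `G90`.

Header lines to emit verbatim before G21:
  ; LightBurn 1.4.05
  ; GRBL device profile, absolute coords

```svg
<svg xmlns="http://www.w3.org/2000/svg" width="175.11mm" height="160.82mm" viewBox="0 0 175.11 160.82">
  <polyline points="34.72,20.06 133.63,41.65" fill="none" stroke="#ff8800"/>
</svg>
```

viewBox `0 0 175.11 160.82` with mm width/height → 1 unit = 1 mm. Flip: y_m = 160.82 − y_svg.

**Shape 1** — `<polyline>` line segment, stroke `#ff8800` → cut (S778, F985). Machine vertices: (34.72,140.76) → (133.63,119.17). Open path.

; LightBurn 1.4.05
; GRBL device profile, absolute coords
G21
G90
G0 X34.72 Y140.76
M4 S778
G1 X133.63 Y119.17 F985
M5
G0 X0.00 Y0.00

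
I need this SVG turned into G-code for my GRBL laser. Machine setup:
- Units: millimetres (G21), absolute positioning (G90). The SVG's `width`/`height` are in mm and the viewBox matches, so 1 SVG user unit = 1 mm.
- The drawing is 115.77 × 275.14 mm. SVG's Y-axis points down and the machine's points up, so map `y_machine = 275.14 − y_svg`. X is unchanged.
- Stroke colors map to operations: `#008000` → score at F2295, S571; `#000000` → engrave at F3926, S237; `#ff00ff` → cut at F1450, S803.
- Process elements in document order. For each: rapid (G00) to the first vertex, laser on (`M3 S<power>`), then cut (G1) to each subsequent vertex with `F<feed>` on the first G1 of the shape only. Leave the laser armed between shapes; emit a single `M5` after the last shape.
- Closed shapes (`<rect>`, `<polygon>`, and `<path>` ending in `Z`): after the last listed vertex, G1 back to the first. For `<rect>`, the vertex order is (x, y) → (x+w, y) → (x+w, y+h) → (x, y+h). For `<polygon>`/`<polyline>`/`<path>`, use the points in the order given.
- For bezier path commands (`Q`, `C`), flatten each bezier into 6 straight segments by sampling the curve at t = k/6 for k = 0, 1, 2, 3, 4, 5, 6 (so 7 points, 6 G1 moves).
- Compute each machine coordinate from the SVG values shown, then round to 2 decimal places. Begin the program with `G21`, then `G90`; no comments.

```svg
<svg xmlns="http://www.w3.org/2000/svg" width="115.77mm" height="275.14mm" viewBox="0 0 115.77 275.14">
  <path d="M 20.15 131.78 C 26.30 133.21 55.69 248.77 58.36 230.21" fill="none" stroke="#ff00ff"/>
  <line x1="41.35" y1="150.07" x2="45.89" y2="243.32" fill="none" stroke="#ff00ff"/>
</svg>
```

viewBox `0 0 115.77 275.14` with mm width/height → 1 unit = 1 mm. Flip: y_m = 275.14 − y_svg.

**Shape 1** — `<path>` cubic bezier, stroke `#ff00ff` → cut (S803, F1450). Control points (SVG): P0=(20.15,131.78), P1=(26.30,133.21), P2=(55.69,248.77), P3=(58.36,230.21); sampled at t=k/6. Machine vertices: (20.15,143.36) → (24.93,134.28) → (32.20,113.08) → (40.56,86.65) → (48.63,61.88) → (55.03,45.68) → (58.36,44.93). Open path.

**Shape 2** — `<line>` line segment, stroke `#ff00ff` → cut (S803, F1450). Machine vertices: (41.35,125.07) → (45.89,31.82). Open path.

G21
G90
G00 X20.15 Y143.36
M3 S803
G1 X24.93 Y134.28 F1450
G1 X32.20 Y113.08
G1 X40.56 Y86.65
G1 X48.63 Y61.88
G1 X55.03 Y45.68
G1 X58.36 Y44.93
G00 X41.35 Y125.07
M3 S803
G1 X45.89 Y31.82 F1450
M5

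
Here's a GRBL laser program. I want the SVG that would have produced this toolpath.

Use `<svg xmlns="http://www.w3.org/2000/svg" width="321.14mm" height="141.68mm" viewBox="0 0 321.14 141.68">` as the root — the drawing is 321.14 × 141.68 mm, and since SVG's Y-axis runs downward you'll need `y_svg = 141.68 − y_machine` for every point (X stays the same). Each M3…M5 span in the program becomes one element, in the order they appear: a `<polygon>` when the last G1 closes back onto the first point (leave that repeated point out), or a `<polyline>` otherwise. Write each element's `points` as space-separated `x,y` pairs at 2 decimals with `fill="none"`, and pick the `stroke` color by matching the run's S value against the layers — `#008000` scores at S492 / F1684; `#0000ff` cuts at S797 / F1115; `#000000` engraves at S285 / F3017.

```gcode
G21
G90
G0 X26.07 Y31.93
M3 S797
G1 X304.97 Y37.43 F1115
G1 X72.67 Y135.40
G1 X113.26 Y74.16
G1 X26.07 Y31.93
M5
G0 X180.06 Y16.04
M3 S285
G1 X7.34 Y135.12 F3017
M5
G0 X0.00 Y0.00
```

<svg xmlns="http://www.w3.org/2000/svg" width="321.14mm" height="141.68mm" viewBox="0 0 321.14 141.68">
  <polygon points="26.07,109.75 304.97,104.25 72.67,6.28 113.26,67.52" fill="none" stroke="#0000ff"/>
  <polyline points="180.06,125.64 7.34,6.56" fill="none" stroke="#000000"/>
</svg>

y_svg = 141.68 − y_m.

[1] S797→`#0000ff` (cut); closed run; points: 26.07,109.75 304.97,104.25 72.67,6.28 113.26,67.52

[2] S285→`#000000` (engrave); open run; points: 180.06,125.64 7.34,6.56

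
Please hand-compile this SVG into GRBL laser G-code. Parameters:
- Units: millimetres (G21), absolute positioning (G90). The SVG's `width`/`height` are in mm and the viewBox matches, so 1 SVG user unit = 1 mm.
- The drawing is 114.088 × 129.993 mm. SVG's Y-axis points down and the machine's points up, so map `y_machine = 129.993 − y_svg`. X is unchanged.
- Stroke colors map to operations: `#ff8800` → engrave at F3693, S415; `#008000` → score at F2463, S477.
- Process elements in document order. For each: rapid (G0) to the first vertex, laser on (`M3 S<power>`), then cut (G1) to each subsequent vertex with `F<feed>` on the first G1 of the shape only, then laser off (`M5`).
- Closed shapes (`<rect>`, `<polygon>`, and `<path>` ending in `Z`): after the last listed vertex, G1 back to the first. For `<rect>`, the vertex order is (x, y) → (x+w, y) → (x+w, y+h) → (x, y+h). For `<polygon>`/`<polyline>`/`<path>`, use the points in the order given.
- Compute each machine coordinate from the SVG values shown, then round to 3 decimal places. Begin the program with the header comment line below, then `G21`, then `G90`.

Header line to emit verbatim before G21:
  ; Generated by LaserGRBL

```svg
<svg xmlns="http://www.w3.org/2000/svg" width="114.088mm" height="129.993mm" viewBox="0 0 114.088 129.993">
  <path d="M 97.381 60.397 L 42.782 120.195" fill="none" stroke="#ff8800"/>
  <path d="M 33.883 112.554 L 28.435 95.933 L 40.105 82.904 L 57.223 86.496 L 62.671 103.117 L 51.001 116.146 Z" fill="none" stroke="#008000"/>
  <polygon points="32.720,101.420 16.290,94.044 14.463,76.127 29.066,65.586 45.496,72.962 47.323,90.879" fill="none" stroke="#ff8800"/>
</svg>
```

Since the viewBox matches the mm dimensions, user units are millimetres directly. The only transform is the Y-flip y_m = 129.993 − y_svg.

Shape 1 is a line segment drawn with `<path>`. Its stroke #ff8800 means engrave at S415, F3693. After flipping Y the toolpath is (97.381,69.596) → (42.782,9.798).

Shape 2 is a regular polygon drawn with `<path>`. Its stroke #008000 means score at S477, F2463. After flipping Y the toolpath is (33.883,17.439) → (28.435,34.060) → (40.105,47.089) → (57.223,43.497) → (62.671,26.876) → (51.001,13.847) → (33.883,17.439), returning to the start.

Shape 3 is a regular polygon drawn with `<polygon>`. Its stroke #ff8800 means engrave at S415, F3693. After flipping Y the toolpath is (32.720,28.573) → (16.290,35.949) → (14.463,53.866) → (29.066,64.407) → (45.496,57.031) → (47.323,39.114) → (32.720,28.573), returning to the start.

; Generated by LaserGRBL
G21
G90
G0 X97.381 Y69.596
M3 S415
G1 X42.782 Y9.798 F3693
M5
G0 X33.883 Y17.439
M3 S477
G1 X28.435 Y34.060 F2463
G1 X40.105 Y47.089
G1 X57.223 Y43.497
G1 X62.671 Y26.876
G1 X51.001 Y13.847
G1 X33.883 Y17.439
M5
G0 X32.720 Y28.573
M3 S415
G1 X16.290 Y35.949 F3693
G1 X14.463 Y53.866
G1 X29.066 Y64.407
G1 X45.496 Y57.031
G1 X47.323 Y39.114
G1 X32.720 Y28.573
M5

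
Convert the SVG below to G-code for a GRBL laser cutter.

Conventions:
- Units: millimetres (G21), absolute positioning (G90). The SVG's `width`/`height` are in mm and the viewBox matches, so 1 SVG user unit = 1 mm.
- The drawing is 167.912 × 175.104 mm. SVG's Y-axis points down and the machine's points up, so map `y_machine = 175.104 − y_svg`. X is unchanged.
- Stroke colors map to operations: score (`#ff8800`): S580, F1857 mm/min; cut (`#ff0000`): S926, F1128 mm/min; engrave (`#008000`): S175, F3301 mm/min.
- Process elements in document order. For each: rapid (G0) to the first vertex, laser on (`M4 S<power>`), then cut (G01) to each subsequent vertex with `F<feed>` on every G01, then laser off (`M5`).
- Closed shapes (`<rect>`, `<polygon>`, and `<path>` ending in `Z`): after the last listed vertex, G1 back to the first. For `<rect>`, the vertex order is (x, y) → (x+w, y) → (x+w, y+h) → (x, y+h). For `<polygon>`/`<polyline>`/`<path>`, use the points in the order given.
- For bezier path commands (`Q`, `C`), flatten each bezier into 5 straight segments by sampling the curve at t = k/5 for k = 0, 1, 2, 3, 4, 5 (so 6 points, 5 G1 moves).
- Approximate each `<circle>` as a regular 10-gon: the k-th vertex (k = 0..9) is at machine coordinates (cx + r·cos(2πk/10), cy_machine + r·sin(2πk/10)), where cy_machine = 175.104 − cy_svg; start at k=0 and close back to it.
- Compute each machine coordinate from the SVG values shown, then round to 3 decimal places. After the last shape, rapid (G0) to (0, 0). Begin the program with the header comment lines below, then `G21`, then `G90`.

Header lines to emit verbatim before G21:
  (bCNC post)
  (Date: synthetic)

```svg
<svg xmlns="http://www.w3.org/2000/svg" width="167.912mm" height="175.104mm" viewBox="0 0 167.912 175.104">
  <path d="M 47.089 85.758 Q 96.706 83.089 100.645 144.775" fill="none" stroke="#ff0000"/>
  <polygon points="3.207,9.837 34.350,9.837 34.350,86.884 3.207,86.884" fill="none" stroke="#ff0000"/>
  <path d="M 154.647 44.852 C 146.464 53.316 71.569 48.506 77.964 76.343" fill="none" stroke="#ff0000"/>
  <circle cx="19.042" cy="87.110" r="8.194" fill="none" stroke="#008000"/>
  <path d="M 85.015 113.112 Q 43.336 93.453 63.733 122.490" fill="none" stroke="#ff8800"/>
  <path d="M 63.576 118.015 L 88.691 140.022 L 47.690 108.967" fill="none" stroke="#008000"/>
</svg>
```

1 u = 1 mm; y_m = 175.104 − y.

[1] `<path>` quadratic bezier, #ff0000→cut S926 F1128: (47.089,89.346) → (65.109,87.839) → (79.474,81.184) → (90.185,69.381) → (97.242,52.429) → (100.645,30.329)

[2] `<polygon>` rectangle, #ff0000→cut S926 F1128: (3.207,165.267) → (34.350,165.267) → (34.350,88.220) → (3.207,88.220) → (3.207,165.267) (closed)

[3] `<path>` cubic bezier, #ff0000→cut S926 F1128: (154.647,130.252) → (142.916,126.399) → (122.278,123.528) → (99.837,119.434) → (82.698,111.913) → (77.964,98.761)

[4] `<circle>` circle, #008000→engrave S175 F3301: (27.236,87.994) → (25.671,92.810) → (21.574,95.787) → (16.510,95.787) → (12.413,92.810) → (10.848,87.994) → (12.413,83.178) → (16.510,80.201) → (21.574,80.201) → (25.671,83.178) → (27.236,87.994) (closed)

[5] `<path>` quadratic bezier, #ff8800→score S580 F1857: (85.015,61.992) → (70.826,67.908) → (61.604,69.928) → (57.348,68.052) → (58.057,62.281) → (63.733,52.614)

[6] `<path>` open polyline, #008000→engrave S175 F3301: (63.576,57.089) → (88.691,35.082) → (47.690,66.137)

(bCNC post)
(Date: synthetic)
G21
G90
G0 X47.089 Y89.346
M4 S926
G01 X65.109 Y87.839 F1128
G01 X79.474 Y81.184 F1128
G01 X90.185 Y69.381 F1128
G01 X97.242 Y52.429 F1128
G01 X100.645 Y30.329 F1128
M5
G0 X3.207 Y165.267
M4 S926
G01 X34.350 Y165.267 F1128
G01 X34.350 Y88.220 F1128
G01 X3.207 Y88.220 F1128
G01 X3.207 Y165.267 F1128
M5
G0 X154.647 Y130.252
M4 S926
G01 X142.916 Y126.399 F1128
G01 X122.278 Y123.528 F1128
G01 X99.837 Y119.434 F1128
G01 X82.698 Y111.913 F1128
G01 X77.964 Y98.761 F1128
M5
G0 X27.236 Y87.994
M4 S175
G01 X25.671 Y92.810 F3301
G01 X21.574 Y95.787 F3301
G01 X16.510 Y95.787 F3301
G01 X12.413 Y92.810 F3301
G01 X10.848 Y87.994 F3301
G01 X12.413 Y83.178 F3301
G01 X16.510 Y80.201 F3301
G01 X21.574 Y80.201 F3301
G01 X25.671 Y83.178 F3301
G01 X27.236 Y87.994 F3301
M5
G0 X85.015 Y61.992
M4 S580
G01 X70.826 Y67.908 F1857
G01 X61.604 Y69.928 F1857
G01 X57.348 Y68.052 F1857
G01 X58.057 Y62.281 F1857
G01 X63.733 Y52.614 F1857
M5
G0 X63.576 Y57.089
M4 S175
G01 X88.691 Y35.082 F3301
G01 X47.690 Y66.137 F3301
M5
G0 X0.000 Y0.000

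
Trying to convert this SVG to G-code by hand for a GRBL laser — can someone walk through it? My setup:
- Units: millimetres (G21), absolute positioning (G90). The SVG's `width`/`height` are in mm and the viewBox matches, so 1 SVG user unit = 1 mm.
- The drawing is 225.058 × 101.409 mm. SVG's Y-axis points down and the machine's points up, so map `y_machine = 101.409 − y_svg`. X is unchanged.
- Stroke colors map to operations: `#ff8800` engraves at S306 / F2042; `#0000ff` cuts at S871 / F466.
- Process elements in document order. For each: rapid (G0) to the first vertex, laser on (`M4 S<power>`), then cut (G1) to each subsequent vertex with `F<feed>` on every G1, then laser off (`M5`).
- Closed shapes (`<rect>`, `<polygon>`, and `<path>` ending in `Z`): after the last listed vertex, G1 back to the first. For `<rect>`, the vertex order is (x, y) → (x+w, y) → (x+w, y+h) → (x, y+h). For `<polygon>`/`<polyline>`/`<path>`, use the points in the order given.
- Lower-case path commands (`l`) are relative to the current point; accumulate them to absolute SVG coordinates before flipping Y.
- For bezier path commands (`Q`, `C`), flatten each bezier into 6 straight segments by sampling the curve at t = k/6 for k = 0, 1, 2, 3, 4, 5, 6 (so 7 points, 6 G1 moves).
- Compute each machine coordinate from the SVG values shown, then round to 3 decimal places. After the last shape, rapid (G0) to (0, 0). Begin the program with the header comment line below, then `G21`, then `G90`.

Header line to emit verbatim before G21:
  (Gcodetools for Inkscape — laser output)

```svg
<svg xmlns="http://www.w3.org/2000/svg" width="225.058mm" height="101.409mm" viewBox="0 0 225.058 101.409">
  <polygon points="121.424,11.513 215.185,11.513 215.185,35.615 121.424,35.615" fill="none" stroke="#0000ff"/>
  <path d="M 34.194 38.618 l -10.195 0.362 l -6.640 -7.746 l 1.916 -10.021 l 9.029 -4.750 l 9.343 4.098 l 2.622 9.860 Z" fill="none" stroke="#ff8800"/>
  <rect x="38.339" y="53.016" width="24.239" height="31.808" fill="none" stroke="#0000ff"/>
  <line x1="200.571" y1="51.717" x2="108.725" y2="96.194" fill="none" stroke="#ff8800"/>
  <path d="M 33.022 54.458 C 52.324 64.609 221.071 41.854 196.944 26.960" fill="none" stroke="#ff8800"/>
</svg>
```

viewBox `0 0 225.058 101.409` with mm width/height → 1 unit = 1 mm. Flip: y_m = 101.409 − y_svg.

**Shape 1** — `<polygon>` rectangle, stroke `#0000ff` → cut (S871, F466). Machine vertices: (121.424,89.896) → (215.185,89.896) → (215.185,65.794) → (121.424,65.794) → (121.424,89.896). Closed: final G1 returns to the first vertex.

**Shape 2** — `<path>` regular polygon, stroke `#ff8800` → engrave (S306, F2042). Machine vertices: (34.194,62.791) → (23.999,62.429) → (17.359,70.175) → (19.275,80.196) → (28.304,84.946) → (37.647,80.848) → (40.269,70.988) → (34.194,62.791). Closed: final G1 returns to the first vertex.

**Shape 3** — `<rect>` rectangle, stroke `#0000ff` → cut (S871, F466). Machine vertices: (38.339,48.393) → (62.578,48.393) → (62.578,16.585) → (38.339,16.585) → (38.339,48.393). Closed: final G1 returns to the first vertex.

**Shape 4** — `<line>` line segment, stroke `#ff8800` → engrave (S306, F2042). Machine vertices: (200.571,49.692) → (108.725,5.215). Open path.

**Shape 5** — `<path>` cubic bezier, stroke `#ff8800` → engrave (S306, F2042). Control points (SVG): P0=(33.022,54.458), P1=(52.324,64.609), P2=(221.071,41.854), P3=(196.944,26.960); sampled at t=k/6. Machine vertices: (33.022,46.951) → (53.542,44.429) → (89.461,46.259) → (131.269,51.308) → (169.458,58.445) → (194.519,66.536) → (196.944,74.449). Open path.

(Gcodetools for Inkscape — laser output)
G21
G90
G0 X121.424 Y89.896
M4 S871
G1 X215.185 Y89.896 F466
G1 X215.185 Y65.794 F466
G1 X121.424 Y65.794 F466
G1 X121.424 Y89.896 F466
M5
G0 X34.194 Y62.791
M4 S306
G1 X23.999 Y62.429 F2042
G1 X17.359 Y70.175 F2042
G1 X19.275 Y80.196 F2042
G1 X28.304 Y84.946 F2042
G1 X37.647 Y80.848 F2042
G1 X40.269 Y70.988 F2042
G1 X34.194 Y62.791 F2042
M5
G0 X38.339 Y48.393
M4 S871
G1 X62.578 Y48.393 F466
G1 X62.578 Y16.585 F466
G1 X38.339 Y16.585 F466
G1 X38.339 Y48.393 F466
M5
G0 X200.571 Y49.692
M4 S306
G1 X108.725 Y5.215 F2042
M5
G0 X33.022 Y46.951
M4 S306
G1 X53.542 Y44.429 F2042
G1 X89.461 Y46.259 F2042
G1 X131.269 Y51.308 F2042
G1 X169.458 Y58.445 F2042
G1 X194.519 Y66.536 F2042
G1 X196.944 Y74.449 F2042
M5
G0 X0.000 Y0.000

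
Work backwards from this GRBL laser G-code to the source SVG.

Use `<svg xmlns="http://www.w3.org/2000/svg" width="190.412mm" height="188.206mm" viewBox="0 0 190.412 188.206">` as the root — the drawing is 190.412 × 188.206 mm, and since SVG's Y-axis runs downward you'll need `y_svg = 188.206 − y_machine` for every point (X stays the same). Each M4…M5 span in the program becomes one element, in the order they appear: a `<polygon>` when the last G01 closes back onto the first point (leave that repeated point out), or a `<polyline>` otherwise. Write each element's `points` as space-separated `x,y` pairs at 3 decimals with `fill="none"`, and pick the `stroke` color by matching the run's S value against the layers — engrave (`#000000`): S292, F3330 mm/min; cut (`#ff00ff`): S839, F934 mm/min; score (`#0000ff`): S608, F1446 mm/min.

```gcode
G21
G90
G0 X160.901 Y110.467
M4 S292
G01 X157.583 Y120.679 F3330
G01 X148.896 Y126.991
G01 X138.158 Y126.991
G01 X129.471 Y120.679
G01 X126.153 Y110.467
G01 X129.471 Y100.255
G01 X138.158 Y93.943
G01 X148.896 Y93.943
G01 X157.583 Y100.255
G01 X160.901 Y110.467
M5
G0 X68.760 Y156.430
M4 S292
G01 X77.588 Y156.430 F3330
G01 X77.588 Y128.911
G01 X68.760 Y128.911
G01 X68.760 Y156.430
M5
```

y_svg = 188.206 − y_m. Every run uses S292, so all elements get stroke `#000000` (engrave).

[1] closed run; points: 160.901,77.739 157.583,67.527 148.896,61.215 138.158,61.215 129.471,67.527 126.153,77.739 129.471,87.951 138.158,94.263 148.896,94.263 157.583,87.951

[2] closed run; points: 68.760,31.776 77.588,31.776 77.588,59.295 68.760,59.295

<svg xmlns="http://www.w3.org/2000/svg" width="190.412mm" height="188.206mm" viewBox="0 0 190.412 188.206">
  <polygon points="160.901,77.739 157.583,67.527 148.896,61.215 138.158,61.215 129.471,67.527 126.153,77.739 129.471,87.951 138.158,94.263 148.896,94.263 157.583,87.951" fill="none" stroke="#000000"/>
  <polygon points="68.760,31.776 77.588,31.776 77.588,59.295 68.760,59.295" fill="none" stroke="#000000"/>
</svg>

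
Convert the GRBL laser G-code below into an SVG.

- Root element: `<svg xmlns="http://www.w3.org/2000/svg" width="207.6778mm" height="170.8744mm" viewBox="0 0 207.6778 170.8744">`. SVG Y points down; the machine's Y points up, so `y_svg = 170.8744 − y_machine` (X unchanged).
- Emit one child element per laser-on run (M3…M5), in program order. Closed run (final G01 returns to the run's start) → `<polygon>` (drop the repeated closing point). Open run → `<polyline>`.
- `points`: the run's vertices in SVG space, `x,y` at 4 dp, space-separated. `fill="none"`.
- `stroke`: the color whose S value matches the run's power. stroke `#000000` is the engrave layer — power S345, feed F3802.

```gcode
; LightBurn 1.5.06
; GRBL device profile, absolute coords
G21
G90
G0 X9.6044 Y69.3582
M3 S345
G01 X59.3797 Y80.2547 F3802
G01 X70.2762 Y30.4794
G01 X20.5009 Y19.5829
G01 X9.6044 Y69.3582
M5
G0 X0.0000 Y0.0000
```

Each laser-on run becomes one SVG element. Flip Y back into SVG space with y_svg = 170.8744 − y_machine. Every run uses S345, so all elements get stroke `#000000` (engrave).

Run 1: The run returns to its start, so emit a `<polygon>` with points (Y-flipped): 9.6044,101.5162 59.3797,90.6197 70.2762,140.3950 20.5009,151.2915.

<svg xmlns="http://www.w3.org/2000/svg" width="207.6778mm" height="170.8744mm" viewBox="0 0 207.6778 170.8744">
  <polygon points="9.6044,101.5162 59.3797,90.6197 70.2762,140.3950 20.5009,151.2915" fill="none" stroke="#000000"/>
</svg>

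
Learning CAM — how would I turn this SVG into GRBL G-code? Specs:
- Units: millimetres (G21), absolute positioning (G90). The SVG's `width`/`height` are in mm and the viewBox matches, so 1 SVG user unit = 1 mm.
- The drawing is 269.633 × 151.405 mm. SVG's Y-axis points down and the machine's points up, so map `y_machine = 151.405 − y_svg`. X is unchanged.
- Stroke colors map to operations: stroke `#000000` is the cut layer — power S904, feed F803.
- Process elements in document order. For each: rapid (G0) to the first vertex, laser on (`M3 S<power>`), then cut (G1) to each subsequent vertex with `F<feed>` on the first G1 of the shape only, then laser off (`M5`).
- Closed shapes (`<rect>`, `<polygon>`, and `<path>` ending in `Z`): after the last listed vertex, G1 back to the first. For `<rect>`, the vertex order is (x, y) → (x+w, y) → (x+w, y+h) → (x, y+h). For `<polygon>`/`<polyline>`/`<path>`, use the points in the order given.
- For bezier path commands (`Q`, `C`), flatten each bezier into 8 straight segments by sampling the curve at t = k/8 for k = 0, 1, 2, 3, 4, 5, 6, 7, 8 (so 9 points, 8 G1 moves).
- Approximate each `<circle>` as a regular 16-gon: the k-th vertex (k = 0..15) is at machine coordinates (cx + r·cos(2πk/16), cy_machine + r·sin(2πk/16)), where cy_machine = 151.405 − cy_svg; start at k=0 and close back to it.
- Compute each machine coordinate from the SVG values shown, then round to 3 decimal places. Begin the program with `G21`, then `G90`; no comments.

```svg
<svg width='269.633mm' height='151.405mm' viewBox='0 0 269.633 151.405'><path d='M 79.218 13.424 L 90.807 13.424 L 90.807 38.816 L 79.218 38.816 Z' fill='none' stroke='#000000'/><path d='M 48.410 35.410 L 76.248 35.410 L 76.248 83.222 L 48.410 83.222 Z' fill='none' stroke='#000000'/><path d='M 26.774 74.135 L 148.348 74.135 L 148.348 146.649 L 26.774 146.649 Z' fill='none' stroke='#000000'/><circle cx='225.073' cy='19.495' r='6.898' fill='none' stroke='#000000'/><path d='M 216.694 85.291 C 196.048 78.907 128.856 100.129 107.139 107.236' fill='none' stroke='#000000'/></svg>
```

G21
G90
G0 X79.218 Y137.981
M3 S904
G1 X90.807 Y137.981 F803
G1 X90.807 Y112.589
G1 X79.218 Y112.589
G1 X79.218 Y137.981
M5
G0 X48.410 Y115.995
M3 S904
G1 X76.248 Y115.995 F803
G1 X76.248 Y68.183
G1 X48.410 Y68.183
G1 X48.410 Y115.995
M5
G0 X26.774 Y77.270
M3 S904
G1 X148.348 Y77.270 F803
G1 X148.348 Y4.756
G1 X26.774 Y4.756
G1 X26.774 Y77.270
M5
G0 X231.971 Y131.910
M3 S904
G1 X231.446 Y134.550 F803
G1 X229.951 Y136.788
G1 X227.713 Y138.283
G1 X225.073 Y138.808
G1 X222.433 Y138.283
G1 X220.195 Y136.788
G1 X218.700 Y134.550
G1 X218.175 Y131.910
G1 X218.700 Y129.270
G1 X220.195 Y127.032
G1 X222.433 Y125.537
G1 X225.073 Y125.012
G1 X227.713 Y125.537
G1 X229.951 Y127.032
G1 X231.446 Y129.270
G1 X231.971 Y131.910
M5
G0 X216.694 Y66.114
M3 S904
G1 X206.950 Y67.295 F803
G1 X193.920 Y66.378
G1 X178.683 Y63.850
G1 X162.318 Y60.201
G1 X145.903 Y55.919
G1 X130.515 Y51.494
G1 X117.235 Y47.414
G1 X107.139 Y44.169
M5

viewBox `0 0 269.633 151.405` with mm width/height → 1 unit = 1 mm. Flip: y_m = 151.405 − y_svg.

**Shape 1** — `<path>` rectangle, stroke `#000000` → cut (S904, F803). Machine vertices: (79.218,137.981) → (90.807,137.981) → (90.807,112.589) → (79.218,112.589) → (79.218,137.981). Closed: final G1 returns to the first vertex.

**Shape 2** — `<path>` rectangle, stroke `#000000` → cut (S904, F803). Machine vertices: (48.410,115.995) → (76.248,115.995) → (76.248,68.183) → (48.410,68.183) → (48.410,115.995). Closed: final G1 returns to the first vertex.

**Shape 3** — `<path>` rectangle, stroke `#000000` → cut (S904, F803). Machine vertices: (26.774,77.270) → (148.348,77.270) → (148.348,4.756) → (26.774,4.756) → (26.774,77.270). Closed: final G1 returns to the first vertex.

**Shape 4** — `<circle>` circle, stroke `#000000` → cut (S904, F803). Machine vertices: (231.971,131.910) → (231.446,134.550) → (229.951,136.788) → (227.713,138.283) → (225.073,138.808) → (222.433,138.283) → (220.195,136.788) → (218.700,134.550) → (218.175,131.910) → (218.700,129.270) → (220.195,127.032) → (222.433,125.537) → (225.073,125.012) → (227.713,125.537) → (229.951,127.032) → (231.446,129.270) → (231.971,131.910). Closed: final G1 returns to the first vertex.

**Shape 5** — `<path>` cubic bezier, stroke `#000000` → cut (S904, F803). Control points (SVG): P0=(216.694,85.291), P1=(196.048,78.907), P2=(128.856,100.129), P3=(107.139,107.236); sampled at t=k/8. Machine vertices: (216.694,66.114) → (206.950,67.295) → (193.920,66.378) → (178.683,63.850) → (162.318,60.201) → (145.903,55.919) → (130.515,51.494) → (117.235,47.414) → (107.139,44.169). Open path.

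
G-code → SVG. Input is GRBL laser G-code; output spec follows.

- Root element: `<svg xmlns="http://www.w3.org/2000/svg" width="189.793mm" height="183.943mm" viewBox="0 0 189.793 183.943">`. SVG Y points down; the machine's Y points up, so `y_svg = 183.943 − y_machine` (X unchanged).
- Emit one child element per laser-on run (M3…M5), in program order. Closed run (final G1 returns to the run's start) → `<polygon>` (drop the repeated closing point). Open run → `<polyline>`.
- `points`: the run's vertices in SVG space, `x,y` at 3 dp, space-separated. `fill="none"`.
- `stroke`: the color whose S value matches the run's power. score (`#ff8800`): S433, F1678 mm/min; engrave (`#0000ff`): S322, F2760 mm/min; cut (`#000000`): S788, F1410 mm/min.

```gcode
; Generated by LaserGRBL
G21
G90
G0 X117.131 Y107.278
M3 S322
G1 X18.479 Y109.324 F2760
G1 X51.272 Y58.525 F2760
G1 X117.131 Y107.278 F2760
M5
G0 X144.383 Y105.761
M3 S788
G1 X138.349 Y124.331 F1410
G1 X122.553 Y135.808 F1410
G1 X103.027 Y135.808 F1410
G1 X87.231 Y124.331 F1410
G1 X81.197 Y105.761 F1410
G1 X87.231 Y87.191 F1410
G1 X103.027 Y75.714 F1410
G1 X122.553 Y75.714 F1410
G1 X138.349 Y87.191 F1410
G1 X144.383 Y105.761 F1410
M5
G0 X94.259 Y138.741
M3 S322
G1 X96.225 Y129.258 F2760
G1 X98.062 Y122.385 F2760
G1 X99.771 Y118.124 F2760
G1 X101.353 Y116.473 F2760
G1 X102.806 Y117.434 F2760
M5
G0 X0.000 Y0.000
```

<svg xmlns="http://www.w3.org/2000/svg" width="189.793mm" height="183.943mm" viewBox="0 0 189.793 183.943">
  <polygon points="117.131,76.665 18.479,74.619 51.272,125.418" fill="none" stroke="#0000ff"/>
  <polygon points="144.383,78.182 138.349,59.612 122.553,48.135 103.027,48.135 87.231,59.612 81.197,78.182 87.231,96.752 103.027,108.229 122.553,108.229 138.349,96.752" fill="none" stroke="#000000"/>
  <polyline points="94.259,45.202 96.225,54.685 98.062,61.558 99.771,65.819 101.353,67.470 102.806,66.509" fill="none" stroke="#0000ff"/>
</svg>

Each laser-on run becomes one SVG element. Flip Y back into SVG space with y_svg = 183.943 − y_machine.

Run 1: S322 ⇒ engrave layer `#0000ff`. The run returns to its start, so emit a `<polygon>` with points (Y-flipped): 117.131,76.665 18.479,74.619 51.272,125.418.

Run 2: power S788 maps to stroke `#000000` (cut). The run returns to its start, so emit a `<polygon>` with points (Y-flipped): 144.383,78.182 138.349,59.612 122.553,48.135 103.027,48.135 87.231,59.612 81.197,78.182 87.231,96.752 103.027,108.229 122.553,108.229 138.349,96.752.

Run 3: S322 ⇒ engrave layer `#0000ff`. The run is open, so emit a `<polyline>` with points (Y-flipped): 94.259,45.202 96.225,54.685 98.062,61.558 99.771,65.819 101.353,67.470 102.806,66.509.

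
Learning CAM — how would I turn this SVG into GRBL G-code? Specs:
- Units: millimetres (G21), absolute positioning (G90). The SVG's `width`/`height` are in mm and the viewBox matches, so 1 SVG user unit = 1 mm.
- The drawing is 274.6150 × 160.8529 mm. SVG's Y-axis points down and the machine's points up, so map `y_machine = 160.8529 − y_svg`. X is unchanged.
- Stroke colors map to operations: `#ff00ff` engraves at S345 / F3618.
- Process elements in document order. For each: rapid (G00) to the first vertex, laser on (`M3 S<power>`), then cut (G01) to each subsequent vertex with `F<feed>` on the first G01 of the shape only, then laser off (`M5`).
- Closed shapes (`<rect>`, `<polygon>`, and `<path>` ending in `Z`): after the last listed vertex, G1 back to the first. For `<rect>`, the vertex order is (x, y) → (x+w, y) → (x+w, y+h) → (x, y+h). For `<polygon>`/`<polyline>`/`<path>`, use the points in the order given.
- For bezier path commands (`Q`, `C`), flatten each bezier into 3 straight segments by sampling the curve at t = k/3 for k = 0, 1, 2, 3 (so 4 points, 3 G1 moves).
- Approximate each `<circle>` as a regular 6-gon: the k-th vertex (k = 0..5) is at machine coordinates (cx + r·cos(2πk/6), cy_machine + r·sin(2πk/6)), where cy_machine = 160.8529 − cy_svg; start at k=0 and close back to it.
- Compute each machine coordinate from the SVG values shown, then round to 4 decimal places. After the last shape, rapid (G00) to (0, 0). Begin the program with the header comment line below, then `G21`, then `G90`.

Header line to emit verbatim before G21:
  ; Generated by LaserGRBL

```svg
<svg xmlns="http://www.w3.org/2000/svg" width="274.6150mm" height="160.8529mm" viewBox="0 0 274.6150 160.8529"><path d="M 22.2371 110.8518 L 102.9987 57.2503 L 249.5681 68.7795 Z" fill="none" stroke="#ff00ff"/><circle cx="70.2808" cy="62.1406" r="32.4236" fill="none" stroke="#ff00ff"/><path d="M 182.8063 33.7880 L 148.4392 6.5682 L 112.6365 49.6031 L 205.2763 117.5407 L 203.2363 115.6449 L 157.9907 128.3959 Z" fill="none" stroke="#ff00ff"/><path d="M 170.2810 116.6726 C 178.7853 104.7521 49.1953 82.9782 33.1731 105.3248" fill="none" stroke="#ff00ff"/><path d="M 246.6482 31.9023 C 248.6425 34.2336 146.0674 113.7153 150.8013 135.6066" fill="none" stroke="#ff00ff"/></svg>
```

; Generated by LaserGRBL
G21
G90
G00 X22.2371 Y50.0011
M3 S345
G01 X102.9987 Y103.6026 F3618
G01 X249.5681 Y92.0734
G01 X22.2371 Y50.0011
M5
G00 X102.7044 Y98.7123
M3 S345
G01 X86.4926 Y126.7920 F3618
G01 X54.0690 Y126.7920
G01 X37.8572 Y98.7123
G01 X54.0690 Y70.6326
G01 X86.4926 Y70.6326
G01 X102.7044 Y98.7123
M5
G00 X182.8063 Y127.0649
M3 S345
G01 X148.4392 Y154.2847 F3618
G01 X112.6365 Y111.2498
G01 X205.2763 Y43.3122
G01 X203.2363 Y45.2080
G01 X157.9907 Y32.4570
G01 X182.8063 Y127.0649
M5
G00 X170.2810 Y44.1803
M3 S345
G01 X142.0747 Y57.3862 F3618
G01 X77.7304 Y65.1669
G01 X33.1731 Y55.5281
M5
G00 X246.6482 Y128.9506
M3 S345
G01 X221.6334 Y105.8929 F3618
G01 X173.9897 Y61.3440
G01 X150.8013 Y25.2463
M5
G00 X0.0000 Y0.0000

1 u = 1 mm; y_m = 160.8529 − y.

[1] `<path>` closed polygon, #ff00ff→engrave S345 F3618: (22.2371,50.0011) → (102.9987,103.6026) → (249.5681,92.0734) → (22.2371,50.0011) (closed)

[2] `<circle>` circle, #ff00ff→engrave S345 F3618: (102.7044,98.7123) → (86.4926,126.7920) → (54.0690,126.7920) → (37.8572,98.7123) → (54.0690,70.6326) → (86.4926,70.6326) → (102.7044,98.7123) (closed)

[3] `<path>` closed polygon, #ff00ff→engrave S345 F3618: (182.8063,127.0649) → (148.4392,154.2847) → (112.6365,111.2498) → (205.2763,43.3122) → (203.2363,45.2080) → (157.9907,32.4570) → (182.8063,127.0649) (closed)

[4] `<path>` cubic bezier, #ff00ff→engrave S345 F3618: (170.2810,44.1803) → (142.0747,57.3862) → (77.7304,65.1669) → (33.1731,55.5281)

[5] `<path>` cubic bezier, #ff00ff→engrave S345 F3618: (246.6482,128.9506) → (221.6334,105.8929) → (173.9897,61.3440) → (150.8013,25.2463)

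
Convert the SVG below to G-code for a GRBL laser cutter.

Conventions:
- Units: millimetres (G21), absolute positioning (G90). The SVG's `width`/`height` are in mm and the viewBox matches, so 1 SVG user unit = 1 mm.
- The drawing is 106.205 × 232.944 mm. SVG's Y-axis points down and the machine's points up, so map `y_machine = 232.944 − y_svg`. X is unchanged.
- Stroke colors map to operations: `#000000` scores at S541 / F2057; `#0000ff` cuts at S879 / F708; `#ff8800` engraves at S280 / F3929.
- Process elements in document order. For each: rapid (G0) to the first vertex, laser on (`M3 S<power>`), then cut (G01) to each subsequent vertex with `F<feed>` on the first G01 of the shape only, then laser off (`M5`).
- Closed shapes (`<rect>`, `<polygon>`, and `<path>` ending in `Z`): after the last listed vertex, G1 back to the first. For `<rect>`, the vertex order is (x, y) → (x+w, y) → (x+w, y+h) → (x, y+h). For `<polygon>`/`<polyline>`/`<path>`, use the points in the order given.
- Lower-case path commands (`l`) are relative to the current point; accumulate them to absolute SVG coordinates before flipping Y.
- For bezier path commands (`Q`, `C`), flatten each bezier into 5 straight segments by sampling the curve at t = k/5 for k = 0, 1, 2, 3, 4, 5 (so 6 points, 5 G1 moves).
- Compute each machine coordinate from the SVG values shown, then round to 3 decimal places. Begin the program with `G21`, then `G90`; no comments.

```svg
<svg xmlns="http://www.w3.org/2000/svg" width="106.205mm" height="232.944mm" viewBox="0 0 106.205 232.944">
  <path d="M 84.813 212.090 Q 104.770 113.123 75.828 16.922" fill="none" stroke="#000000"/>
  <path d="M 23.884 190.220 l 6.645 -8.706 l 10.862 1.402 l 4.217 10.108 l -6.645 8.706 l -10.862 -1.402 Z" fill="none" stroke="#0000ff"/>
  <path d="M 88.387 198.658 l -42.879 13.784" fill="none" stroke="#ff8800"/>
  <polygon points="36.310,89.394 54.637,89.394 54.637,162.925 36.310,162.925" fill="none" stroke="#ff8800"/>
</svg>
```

G21
G90
G0 X84.813 Y20.854
M3 S541
G01 X90.840 Y60.330 F2057
G01 X92.955 Y99.585
G01 X91.158 Y138.619
G01 X85.449 Y177.431
G01 X75.828 Y216.022
M5
G0 X23.884 Y42.724
M3 S879
G01 X30.529 Y51.430 F708
G01 X41.391 Y50.028
G01 X45.608 Y39.920
G01 X38.963 Y31.214
G01 X28.101 Y32.616
G01 X23.884 Y42.724
M5
G0 X88.387 Y34.286
M3 S280
G01 X45.508 Y20.502 F3929
M5
G0 X36.310 Y143.550
M3 S280
G01 X54.637 Y143.550 F3929
G01 X54.637 Y70.019
G01 X36.310 Y70.019
G01 X36.310 Y143.550
M5

1 u = 1 mm; y_m = 232.944 − y.

[1] `<path>` quadratic bezier, #000000→score S541 F2057: (84.813,20.854) → (90.840,60.330) → (92.955,99.585) → (91.158,138.619) → (85.449,177.431) → (75.828,216.022)

[2] `<path>` regular polygon, #0000ff→cut S879 F708: (23.884,42.724) → (30.529,51.430) → (41.391,50.028) → (45.608,39.920) → (38.963,31.214) → (28.101,32.616) → (23.884,42.724) (closed)

[3] `<path>` line segment, #ff8800→engrave S280 F3929: (88.387,34.286) → (45.508,20.502)

[4] `<polygon>` rectangle, #ff8800→engrave S280 F3929: (36.310,143.550) → (54.637,143.550) → (54.637,70.019) → (36.310,70.019) → (36.310,143.550) (closed)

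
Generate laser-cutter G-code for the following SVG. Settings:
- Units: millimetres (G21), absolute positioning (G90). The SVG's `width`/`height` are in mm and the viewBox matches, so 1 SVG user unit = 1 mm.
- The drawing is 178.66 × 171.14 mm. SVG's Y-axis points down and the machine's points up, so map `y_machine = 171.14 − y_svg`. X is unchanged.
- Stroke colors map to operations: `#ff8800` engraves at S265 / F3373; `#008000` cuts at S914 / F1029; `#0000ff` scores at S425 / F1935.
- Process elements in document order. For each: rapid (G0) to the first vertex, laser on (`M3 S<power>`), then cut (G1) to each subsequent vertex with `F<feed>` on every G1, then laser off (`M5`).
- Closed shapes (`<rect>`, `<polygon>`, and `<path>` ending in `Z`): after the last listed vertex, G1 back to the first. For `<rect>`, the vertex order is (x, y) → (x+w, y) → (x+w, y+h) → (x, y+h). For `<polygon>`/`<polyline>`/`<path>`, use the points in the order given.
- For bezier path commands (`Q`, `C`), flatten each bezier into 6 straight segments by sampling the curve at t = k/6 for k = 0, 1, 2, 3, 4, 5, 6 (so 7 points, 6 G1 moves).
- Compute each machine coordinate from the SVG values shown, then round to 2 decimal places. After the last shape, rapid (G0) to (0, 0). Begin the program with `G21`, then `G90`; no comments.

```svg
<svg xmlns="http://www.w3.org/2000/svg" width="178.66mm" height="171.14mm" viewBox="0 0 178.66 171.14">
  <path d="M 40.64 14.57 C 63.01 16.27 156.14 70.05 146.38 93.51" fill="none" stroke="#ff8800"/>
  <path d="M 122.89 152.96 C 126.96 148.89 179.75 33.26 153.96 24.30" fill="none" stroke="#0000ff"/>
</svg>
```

Since the viewBox matches the mm dimensions, user units are millimetres directly. The only transform is the Y-flip y_m = 171.14 − y_svg.

Shape 1 is a cubic bezier drawn with `<path>`. Its stroke #ff8800 means engrave at S265, F3373. After flipping Y the toolpath is (40.64,156.57) → (56.92,151.76) → (80.17,140.56) → (105.56,125.26) → (128.27,108.14) → (143.49,91.51) → (146.38,77.63).

Shape 2 is a cubic bezier drawn with `<path>`. Its stroke #0000ff means score at S425, F1935. After flipping Y the toolpath is (122.89,18.18) → (128.40,28.50) → (138.49,51.35) → (149.62,80.68) → (158.27,110.41) → (160.90,134.48) → (153.96,146.84).

G21
G90
G0 X40.64 Y156.57
M3 S265
G1 X56.92 Y151.76 F3373
G1 X80.17 Y140.56 F3373
G1 X105.56 Y125.26 F3373
G1 X128.27 Y108.14 F3373
G1 X143.49 Y91.51 F3373
G1 X146.38 Y77.63 F3373
M5
G0 X122.89 Y18.18
M3 S425
G1 X128.40 Y28.50 F1935
G1 X138.49 Y51.35 F1935
G1 X149.62 Y80.68 F1935
G1 X158.27 Y110.41 F1935
G1 X160.90 Y134.48 F1935
G1 X153.96 Y146.84 F1935
M5
G0 X0.00 Y0.00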